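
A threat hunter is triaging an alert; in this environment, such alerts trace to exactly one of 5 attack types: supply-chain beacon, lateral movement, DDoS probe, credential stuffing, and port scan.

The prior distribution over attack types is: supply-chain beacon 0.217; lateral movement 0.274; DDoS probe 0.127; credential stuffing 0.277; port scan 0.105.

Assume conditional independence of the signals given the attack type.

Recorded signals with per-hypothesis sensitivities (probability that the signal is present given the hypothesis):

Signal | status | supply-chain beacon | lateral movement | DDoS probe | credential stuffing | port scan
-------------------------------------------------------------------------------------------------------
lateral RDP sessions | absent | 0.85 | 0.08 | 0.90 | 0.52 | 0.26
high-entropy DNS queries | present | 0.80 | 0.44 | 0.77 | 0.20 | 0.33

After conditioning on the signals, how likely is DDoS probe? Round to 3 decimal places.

For each hypothesis, the unnormalized posterior weight is prior × product of the signal likelihoods (using 1 − P(present | H) for each absent signal):
  supply-chain beacon: 0.217 × (1 − 0.85) × 0.80 = 0.02604
  lateral movement: 0.274 × (1 − 0.08) × 0.44 = 0.11092
  DDoS probe: 0.127 × (1 − 0.90) × 0.77 = 0.009779
  credential stuffing: 0.277 × (1 − 0.52) × 0.20 = 0.026592
  port scan: 0.105 × (1 − 0.26) × 0.33 = 0.025641
Marginal likelihood of the evidence = 0.19897.
P(DDoS probe | evidence) = 0.009779 / 0.19897 ≈ 0.049.

0.049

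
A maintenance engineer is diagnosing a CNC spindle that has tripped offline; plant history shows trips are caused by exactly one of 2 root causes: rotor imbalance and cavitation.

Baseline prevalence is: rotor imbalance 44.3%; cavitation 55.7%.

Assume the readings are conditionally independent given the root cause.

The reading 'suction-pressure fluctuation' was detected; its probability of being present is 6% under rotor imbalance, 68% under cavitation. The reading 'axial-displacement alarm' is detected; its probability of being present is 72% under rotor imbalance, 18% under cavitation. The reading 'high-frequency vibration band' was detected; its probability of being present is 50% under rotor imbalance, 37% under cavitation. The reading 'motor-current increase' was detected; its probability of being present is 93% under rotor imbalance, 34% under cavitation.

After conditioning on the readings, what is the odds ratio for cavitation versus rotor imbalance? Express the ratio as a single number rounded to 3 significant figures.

The normalizing constant cancels in an odds ratio, so compute prior × likelihood for the two hypotheses only:
  cavitation: 0.557 × 0.68 × 0.18 × 0.37 × 0.34 = 0.0085766
  rotor imbalance: 0.443 × 0.06 × 0.72 × 0.50 × 0.93 = 0.008899
Odds(cavitation : rotor imbalance) = 0.0085766 / 0.008899 ≈ 0.964.

0.964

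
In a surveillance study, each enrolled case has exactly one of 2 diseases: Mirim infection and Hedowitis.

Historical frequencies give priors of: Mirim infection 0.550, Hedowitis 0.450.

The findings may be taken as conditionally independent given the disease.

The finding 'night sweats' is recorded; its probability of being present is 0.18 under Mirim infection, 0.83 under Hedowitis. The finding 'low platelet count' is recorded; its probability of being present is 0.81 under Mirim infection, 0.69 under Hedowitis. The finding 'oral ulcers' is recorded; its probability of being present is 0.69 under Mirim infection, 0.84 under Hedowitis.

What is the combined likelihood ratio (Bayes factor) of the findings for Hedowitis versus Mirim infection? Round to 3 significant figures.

4.78

Joint likelihood of the evidence pattern under each hypothesis:
  Hedowitis: 0.83 × 0.69 × 0.84 = 0.48107
  Mirim infection: 0.18 × 0.81 × 0.69 = 0.1006
Bayes factor = 0.48107 / 0.1006 ≈ 4.78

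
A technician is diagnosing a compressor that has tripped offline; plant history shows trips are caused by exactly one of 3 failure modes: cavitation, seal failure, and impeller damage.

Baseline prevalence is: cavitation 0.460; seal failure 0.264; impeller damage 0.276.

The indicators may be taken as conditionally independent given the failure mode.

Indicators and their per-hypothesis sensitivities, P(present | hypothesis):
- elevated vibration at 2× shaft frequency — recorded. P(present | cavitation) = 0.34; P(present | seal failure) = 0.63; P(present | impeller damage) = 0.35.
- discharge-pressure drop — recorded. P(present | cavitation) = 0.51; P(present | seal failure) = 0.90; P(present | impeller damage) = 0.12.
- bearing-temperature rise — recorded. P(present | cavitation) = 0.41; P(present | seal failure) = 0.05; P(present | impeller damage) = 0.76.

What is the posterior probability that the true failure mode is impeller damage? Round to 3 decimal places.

0.180

Multiply each prior by the joint likelihood of the indicator pattern:
  cavitation: 0.460 × 0.34 × 0.51 × 0.41 = 0.032703
  seal failure: 0.264 × 0.63 × 0.90 × 0.05 = 0.0074844
  impeller damage: 0.276 × 0.35 × 0.12 × 0.76 = 0.0088099
The unnormalized weights sum to 0.048998.
P(impeller damage | evidence) = 0.0088099 / 0.048998 ≈ 0.180.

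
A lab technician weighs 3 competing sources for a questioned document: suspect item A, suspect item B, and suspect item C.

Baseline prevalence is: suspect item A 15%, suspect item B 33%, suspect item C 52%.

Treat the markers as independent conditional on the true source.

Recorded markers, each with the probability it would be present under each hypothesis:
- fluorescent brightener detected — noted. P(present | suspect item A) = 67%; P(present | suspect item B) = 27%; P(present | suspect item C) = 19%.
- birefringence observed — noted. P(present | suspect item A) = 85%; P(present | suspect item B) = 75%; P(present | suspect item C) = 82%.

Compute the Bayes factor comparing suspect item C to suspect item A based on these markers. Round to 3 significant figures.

Take the product of per-marker likelihoods under each hypothesis, then divide.
  suspect item C: 0.19 × 0.82 = 0.1558
  suspect item A: 0.67 × 0.85 = 0.5695
Bayes factor = 0.1558 / 0.5695 ≈ 0.274

0.274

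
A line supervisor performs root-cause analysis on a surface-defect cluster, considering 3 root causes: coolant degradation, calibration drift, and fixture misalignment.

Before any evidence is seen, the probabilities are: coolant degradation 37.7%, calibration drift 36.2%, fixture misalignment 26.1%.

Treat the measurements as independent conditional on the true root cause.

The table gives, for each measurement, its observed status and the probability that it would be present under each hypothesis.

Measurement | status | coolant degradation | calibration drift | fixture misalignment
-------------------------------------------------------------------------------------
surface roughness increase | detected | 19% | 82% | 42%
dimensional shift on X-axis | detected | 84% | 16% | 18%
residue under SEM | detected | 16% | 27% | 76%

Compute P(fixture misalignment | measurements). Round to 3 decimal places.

0.400

By Bayes' rule with conditional independence, the unnormalized weight for each hypothesis is prior × ∏ likelihoods:
  coolant degradation: 0.377 × 0.19 × 0.84 × 0.16 = 0.0096271
  calibration drift: 0.362 × 0.82 × 0.16 × 0.27 = 0.012823
  fixture misalignment: 0.261 × 0.42 × 0.18 × 0.76 = 0.014996
Marginal likelihood of the evidence = 0.037447.
P(fixture misalignment | evidence) = 0.014996 / 0.037447 ≈ 0.400.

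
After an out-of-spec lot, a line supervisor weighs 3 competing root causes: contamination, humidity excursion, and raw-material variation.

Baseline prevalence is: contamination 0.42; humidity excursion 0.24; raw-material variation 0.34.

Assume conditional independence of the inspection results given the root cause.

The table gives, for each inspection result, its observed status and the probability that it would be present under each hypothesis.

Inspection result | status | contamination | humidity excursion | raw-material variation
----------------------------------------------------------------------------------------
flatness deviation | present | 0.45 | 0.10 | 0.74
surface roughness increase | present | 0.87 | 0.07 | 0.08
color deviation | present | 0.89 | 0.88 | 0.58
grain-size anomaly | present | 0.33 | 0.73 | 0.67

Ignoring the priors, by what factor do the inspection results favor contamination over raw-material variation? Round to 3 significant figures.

The Bayes factor is the ratio of the joint likelihoods of the inspection result pattern under the two hypotheses.
  contamination: 0.45 × 0.87 × 0.89 × 0.33 = 0.11498
  raw-material variation: 0.74 × 0.08 × 0.58 × 0.67 = 0.023005
Bayes factor = 0.11498 / 0.023005 ≈ 5.00

5.00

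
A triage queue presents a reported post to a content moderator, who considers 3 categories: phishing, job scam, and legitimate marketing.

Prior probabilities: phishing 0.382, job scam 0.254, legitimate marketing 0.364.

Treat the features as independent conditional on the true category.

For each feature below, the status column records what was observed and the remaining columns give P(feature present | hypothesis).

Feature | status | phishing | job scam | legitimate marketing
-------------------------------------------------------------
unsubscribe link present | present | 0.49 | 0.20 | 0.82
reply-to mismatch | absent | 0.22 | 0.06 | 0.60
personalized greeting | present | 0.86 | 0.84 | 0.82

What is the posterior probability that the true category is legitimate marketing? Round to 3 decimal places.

Multiply each prior by the joint likelihood of the feature pattern (using 1 − P(present | H) for each absent feature):
  phishing: 0.382 × 0.49 × (1 − 0.22) × 0.86 = 0.12556
  job scam: 0.254 × 0.20 × (1 − 0.06) × 0.84 = 0.040112
  legitimate marketing: 0.364 × 0.82 × (1 − 0.60) × 0.82 = 0.097901
Marginal likelihood of the evidence = 0.26357.
P(legitimate marketing | evidence) = 0.097901 / 0.26357 ≈ 0.371.

0.371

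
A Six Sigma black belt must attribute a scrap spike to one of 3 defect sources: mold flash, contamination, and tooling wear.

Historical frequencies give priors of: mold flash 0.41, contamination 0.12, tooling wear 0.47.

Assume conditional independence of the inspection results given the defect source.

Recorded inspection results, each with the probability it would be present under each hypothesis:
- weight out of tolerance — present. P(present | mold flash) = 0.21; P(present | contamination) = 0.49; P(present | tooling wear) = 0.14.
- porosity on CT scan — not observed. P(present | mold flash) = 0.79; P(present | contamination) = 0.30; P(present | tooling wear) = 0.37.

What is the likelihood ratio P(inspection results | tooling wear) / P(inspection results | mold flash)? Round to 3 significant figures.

2.00

Joint likelihood of the inspection result pattern under each hypothesis (using 1 − P(present | H) for each absent inspection result):
  tooling wear: 0.14 × (1 − 0.37) = 0.0882
  mold flash: 0.21 × (1 − 0.79) = 0.0441
Bayes factor = 0.0882 / 0.0441 ≈ 2.00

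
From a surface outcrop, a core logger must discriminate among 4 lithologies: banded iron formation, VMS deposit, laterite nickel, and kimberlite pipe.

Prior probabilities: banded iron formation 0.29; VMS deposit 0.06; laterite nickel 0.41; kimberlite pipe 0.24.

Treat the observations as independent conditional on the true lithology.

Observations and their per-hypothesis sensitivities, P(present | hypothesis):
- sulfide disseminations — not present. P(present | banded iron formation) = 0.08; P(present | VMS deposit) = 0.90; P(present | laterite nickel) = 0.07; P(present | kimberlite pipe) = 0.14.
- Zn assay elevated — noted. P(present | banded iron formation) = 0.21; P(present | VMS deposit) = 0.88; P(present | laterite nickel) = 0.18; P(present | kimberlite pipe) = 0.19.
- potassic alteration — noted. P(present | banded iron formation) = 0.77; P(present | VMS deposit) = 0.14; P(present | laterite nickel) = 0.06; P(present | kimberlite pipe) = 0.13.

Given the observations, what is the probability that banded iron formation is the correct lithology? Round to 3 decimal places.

0.813

Multiply each prior by the joint likelihood of the evidence pattern (using 1 − P(present | H) for each absent observation):
  banded iron formation: 0.29 × (1 − 0.08) × 0.21 × 0.77 = 0.043142
  VMS deposit: 0.06 × (1 − 0.90) × 0.88 × 0.14 = 0.0007392
  laterite nickel: 0.41 × (1 − 0.07) × 0.18 × 0.06 = 0.004118
  kimberlite pipe: 0.24 × (1 − 0.14) × 0.19 × 0.13 = 0.0050981
Marginal likelihood of the evidence = 0.053097.
P(banded iron formation | evidence) = 0.043142 / 0.053097 ≈ 0.813.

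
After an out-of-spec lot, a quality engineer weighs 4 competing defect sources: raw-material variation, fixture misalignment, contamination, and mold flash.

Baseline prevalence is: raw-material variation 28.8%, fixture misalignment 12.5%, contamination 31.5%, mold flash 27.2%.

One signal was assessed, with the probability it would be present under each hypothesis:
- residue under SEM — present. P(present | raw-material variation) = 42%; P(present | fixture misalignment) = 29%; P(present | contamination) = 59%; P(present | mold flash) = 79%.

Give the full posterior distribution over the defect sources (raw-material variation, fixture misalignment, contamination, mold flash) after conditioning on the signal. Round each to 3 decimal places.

0.217, 0.065, 0.333, 0.385

Multiply each prior by the likelihood of the signal:
  raw-material variation: 0.288 × 0.42 = 0.12096
  fixture misalignment: 0.125 × 0.29 = 0.03625
  contamination: 0.315 × 0.59 = 0.18585
  mold flash: 0.272 × 0.79 = 0.21488
The unnormalized weights sum to 0.55794.
P(raw-material variation | evidence) = 0.12096 / 0.55794 ≈ 0.217
P(fixture misalignment | evidence) = 0.03625 / 0.55794 ≈ 0.065
P(contamination | evidence) = 0.18585 / 0.55794 ≈ 0.333
P(mold flash | evidence) = 0.21488 / 0.55794 ≈ 0.385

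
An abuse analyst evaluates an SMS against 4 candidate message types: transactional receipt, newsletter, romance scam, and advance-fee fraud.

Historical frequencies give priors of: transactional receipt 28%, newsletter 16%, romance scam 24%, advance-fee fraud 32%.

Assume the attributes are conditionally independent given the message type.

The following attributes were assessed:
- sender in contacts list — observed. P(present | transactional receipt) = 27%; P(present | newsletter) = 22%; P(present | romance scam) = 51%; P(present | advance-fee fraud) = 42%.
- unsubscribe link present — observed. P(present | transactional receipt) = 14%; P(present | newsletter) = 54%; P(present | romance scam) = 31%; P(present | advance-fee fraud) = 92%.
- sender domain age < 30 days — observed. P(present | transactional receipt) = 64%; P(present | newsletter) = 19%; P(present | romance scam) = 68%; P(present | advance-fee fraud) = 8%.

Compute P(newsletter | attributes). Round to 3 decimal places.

0.078

For each hypothesis, the unnormalized posterior weight is prior × product of the attribute likelihoods:
  transactional receipt: 0.28 × 0.27 × 0.14 × 0.64 = 0.0067738
  newsletter: 0.16 × 0.22 × 0.54 × 0.19 = 0.0036115
  romance scam: 0.24 × 0.51 × 0.31 × 0.68 = 0.025802
  advance-fee fraud: 0.32 × 0.42 × 0.92 × 0.08 = 0.0098918
The unnormalized weights sum to 0.046079.
P(newsletter | evidence) = 0.0036115 / 0.046079 ≈ 0.078.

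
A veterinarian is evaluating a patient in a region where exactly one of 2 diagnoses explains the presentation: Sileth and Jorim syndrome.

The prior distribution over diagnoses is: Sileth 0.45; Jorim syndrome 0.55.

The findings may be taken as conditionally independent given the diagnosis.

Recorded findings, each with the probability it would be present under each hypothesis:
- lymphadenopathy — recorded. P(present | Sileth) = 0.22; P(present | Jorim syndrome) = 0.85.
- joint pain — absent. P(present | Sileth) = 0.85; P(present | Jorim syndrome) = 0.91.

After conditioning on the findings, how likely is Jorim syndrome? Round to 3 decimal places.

0.739

Multiply each prior by the joint likelihood of the evidence pattern (using 1 − P(present | H) for each absent finding):
  Sileth: 0.45 × 0.22 × (1 − 0.85) = 0.01485
  Jorim syndrome: 0.55 × 0.85 × (1 − 0.91) = 0.042075
The unnormalized weights sum to 0.056925.
P(Jorim syndrome | evidence) = 0.042075 / 0.056925 ≈ 0.739.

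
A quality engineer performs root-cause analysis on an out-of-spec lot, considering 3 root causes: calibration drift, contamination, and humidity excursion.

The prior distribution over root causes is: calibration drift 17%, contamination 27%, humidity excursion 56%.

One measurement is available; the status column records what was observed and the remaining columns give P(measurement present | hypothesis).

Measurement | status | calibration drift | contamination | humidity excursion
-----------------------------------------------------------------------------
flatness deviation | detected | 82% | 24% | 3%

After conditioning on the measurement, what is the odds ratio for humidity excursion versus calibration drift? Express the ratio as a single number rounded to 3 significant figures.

0.121

Unnormalized posterior weight (prior times the measurement likelihood) for each of the two hypotheses:
  humidity excursion: 0.56 × 0.03 = 0.0168
  calibration drift: 0.17 × 0.82 = 0.1394
Posterior odds = 0.0168 / 0.1394 ≈ 0.121.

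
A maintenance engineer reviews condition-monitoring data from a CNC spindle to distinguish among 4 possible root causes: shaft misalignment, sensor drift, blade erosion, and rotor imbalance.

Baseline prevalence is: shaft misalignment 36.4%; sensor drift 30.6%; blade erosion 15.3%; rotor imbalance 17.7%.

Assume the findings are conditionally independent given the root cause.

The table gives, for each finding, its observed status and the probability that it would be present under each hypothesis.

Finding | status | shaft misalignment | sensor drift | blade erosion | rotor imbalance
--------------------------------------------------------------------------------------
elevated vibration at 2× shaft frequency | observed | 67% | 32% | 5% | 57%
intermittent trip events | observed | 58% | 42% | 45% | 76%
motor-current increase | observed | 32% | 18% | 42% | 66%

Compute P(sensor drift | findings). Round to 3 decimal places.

0.071

By Bayes' rule with conditional independence, the unnormalized weight for each hypothesis is prior × ∏ likelihoods:
  shaft misalignment: 0.364 × 0.67 × 0.58 × 0.32 = 0.045264
  sensor drift: 0.306 × 0.32 × 0.42 × 0.18 = 0.0074028
  blade erosion: 0.153 × 0.05 × 0.45 × 0.42 = 0.0014459
  rotor imbalance: 0.177 × 0.57 × 0.76 × 0.66 = 0.050606
Marginal likelihood of the evidence = 0.10472.
P(sensor drift | evidence) = 0.0074028 / 0.10472 ≈ 0.071.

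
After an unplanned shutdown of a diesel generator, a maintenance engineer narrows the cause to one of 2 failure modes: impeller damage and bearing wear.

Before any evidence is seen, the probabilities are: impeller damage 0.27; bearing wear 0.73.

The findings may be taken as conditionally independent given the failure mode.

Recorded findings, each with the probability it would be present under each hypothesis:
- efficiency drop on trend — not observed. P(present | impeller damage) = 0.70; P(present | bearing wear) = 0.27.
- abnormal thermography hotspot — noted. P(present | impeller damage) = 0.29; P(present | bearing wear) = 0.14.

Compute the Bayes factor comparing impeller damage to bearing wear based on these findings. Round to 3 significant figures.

Take the product of per-finding likelihoods under each hypothesis (using 1 − P(present | H) for each absent finding), then divide.
  impeller damage: (1 − 0.70) × 0.29 = 0.087
  bearing wear: (1 − 0.27) × 0.14 = 0.1022
Bayes factor = 0.087 / 0.1022 ≈ 0.851

0.851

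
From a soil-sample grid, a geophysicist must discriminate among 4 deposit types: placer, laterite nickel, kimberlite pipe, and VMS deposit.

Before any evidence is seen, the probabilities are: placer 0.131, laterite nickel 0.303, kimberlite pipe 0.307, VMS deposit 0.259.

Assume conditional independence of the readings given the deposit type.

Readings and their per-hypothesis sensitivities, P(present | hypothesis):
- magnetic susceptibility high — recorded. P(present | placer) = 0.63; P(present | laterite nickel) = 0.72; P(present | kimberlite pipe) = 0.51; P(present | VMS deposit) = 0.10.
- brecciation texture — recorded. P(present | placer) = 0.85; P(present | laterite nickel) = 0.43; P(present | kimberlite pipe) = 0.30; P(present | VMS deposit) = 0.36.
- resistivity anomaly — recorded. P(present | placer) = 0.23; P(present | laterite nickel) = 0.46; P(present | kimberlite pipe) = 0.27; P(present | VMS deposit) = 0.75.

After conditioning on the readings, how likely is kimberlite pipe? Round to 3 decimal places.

Multiply each prior by the joint likelihood of the reading pattern:
  placer: 0.131 × 0.63 × 0.85 × 0.23 = 0.016135
  laterite nickel: 0.303 × 0.72 × 0.43 × 0.46 = 0.043152
  kimberlite pipe: 0.307 × 0.51 × 0.30 × 0.27 = 0.012682
  VMS deposit: 0.259 × 0.10 × 0.36 × 0.75 = 0.006993
Normalizing constant Z = 0.016135 + 0.043152 + 0.012682 + 0.006993 = 0.078962.
P(kimberlite pipe | evidence) = 0.012682 / 0.078962 ≈ 0.161.

0.161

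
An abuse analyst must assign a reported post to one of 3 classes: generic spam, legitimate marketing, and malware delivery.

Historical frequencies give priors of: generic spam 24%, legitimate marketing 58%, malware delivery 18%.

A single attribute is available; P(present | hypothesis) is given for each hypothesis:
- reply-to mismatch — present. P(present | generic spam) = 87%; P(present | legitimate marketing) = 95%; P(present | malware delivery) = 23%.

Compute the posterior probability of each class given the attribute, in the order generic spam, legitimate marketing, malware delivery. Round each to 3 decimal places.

0.261, 0.688, 0.052

By Bayes' rule, the unnormalized weight for each hypothesis is prior × likelihood:
  generic spam: 0.24 × 0.87 = 0.2088
  legitimate marketing: 0.58 × 0.95 = 0.551
  malware delivery: 0.18 × 0.23 = 0.0414
Marginal likelihood of the evidence = 0.8012.
P(generic spam | evidence) = 0.2088 / 0.8012 ≈ 0.261
P(legitimate marketing | evidence) = 0.551 / 0.8012 ≈ 0.688
P(malware delivery | evidence) = 0.0414 / 0.8012 ≈ 0.052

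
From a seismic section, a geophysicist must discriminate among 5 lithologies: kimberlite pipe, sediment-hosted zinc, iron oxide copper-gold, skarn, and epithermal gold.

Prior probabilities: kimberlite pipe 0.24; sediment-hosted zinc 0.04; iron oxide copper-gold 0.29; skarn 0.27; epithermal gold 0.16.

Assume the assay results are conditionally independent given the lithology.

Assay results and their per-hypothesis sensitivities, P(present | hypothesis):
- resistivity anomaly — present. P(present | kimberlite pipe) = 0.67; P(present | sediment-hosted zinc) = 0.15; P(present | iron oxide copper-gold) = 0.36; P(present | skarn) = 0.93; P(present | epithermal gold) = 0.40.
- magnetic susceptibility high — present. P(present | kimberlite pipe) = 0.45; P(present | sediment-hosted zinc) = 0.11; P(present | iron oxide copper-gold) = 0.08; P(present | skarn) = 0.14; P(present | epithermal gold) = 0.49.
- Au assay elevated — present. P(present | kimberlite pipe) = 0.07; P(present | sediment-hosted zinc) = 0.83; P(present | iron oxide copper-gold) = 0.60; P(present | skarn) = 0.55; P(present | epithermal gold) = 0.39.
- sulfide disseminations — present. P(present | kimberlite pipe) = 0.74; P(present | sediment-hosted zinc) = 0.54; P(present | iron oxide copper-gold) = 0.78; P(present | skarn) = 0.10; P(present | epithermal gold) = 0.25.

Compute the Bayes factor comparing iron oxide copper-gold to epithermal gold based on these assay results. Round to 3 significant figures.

Joint likelihood of the assay result pattern under each hypothesis:
  iron oxide copper-gold: 0.36 × 0.08 × 0.60 × 0.78 = 0.013478
  epithermal gold: 0.40 × 0.49 × 0.39 × 0.25 = 0.01911
Bayes factor = 0.013478 / 0.01911 ≈ 0.705

0.705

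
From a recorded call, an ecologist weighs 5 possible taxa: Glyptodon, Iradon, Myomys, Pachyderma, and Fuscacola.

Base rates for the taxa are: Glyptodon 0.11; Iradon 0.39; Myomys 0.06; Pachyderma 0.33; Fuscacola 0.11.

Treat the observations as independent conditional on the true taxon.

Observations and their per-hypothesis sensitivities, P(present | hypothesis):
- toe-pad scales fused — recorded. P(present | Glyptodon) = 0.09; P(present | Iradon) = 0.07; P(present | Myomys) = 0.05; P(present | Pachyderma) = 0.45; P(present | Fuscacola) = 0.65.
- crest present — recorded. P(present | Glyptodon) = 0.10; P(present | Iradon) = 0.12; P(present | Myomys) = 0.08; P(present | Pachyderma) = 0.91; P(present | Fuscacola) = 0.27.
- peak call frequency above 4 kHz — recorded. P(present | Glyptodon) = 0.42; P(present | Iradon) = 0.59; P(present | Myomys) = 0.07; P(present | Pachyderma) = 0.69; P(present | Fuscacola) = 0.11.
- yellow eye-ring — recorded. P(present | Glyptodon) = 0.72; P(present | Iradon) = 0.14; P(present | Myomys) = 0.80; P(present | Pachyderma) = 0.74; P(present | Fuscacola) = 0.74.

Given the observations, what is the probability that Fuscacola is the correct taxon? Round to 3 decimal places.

Multiply each prior by the joint likelihood of the evidence pattern:
  Glyptodon: 0.11 × 0.09 × 0.10 × 0.42 × 0.72 = 0.00029938
  Iradon: 0.39 × 0.07 × 0.12 × 0.59 × 0.14 = 0.0002706
  Myomys: 0.06 × 0.05 × 0.08 × 0.07 × 0.80 = 1.344e-05
  Pachyderma: 0.33 × 0.45 × 0.91 × 0.69 × 0.74 = 0.069
  Fuscacola: 0.11 × 0.65 × 0.27 × 0.11 × 0.74 = 0.0015714
Marginal likelihood of the evidence = 0.071155.
P(Fuscacola | evidence) = 0.0015714 / 0.071155 ≈ 0.022.

0.022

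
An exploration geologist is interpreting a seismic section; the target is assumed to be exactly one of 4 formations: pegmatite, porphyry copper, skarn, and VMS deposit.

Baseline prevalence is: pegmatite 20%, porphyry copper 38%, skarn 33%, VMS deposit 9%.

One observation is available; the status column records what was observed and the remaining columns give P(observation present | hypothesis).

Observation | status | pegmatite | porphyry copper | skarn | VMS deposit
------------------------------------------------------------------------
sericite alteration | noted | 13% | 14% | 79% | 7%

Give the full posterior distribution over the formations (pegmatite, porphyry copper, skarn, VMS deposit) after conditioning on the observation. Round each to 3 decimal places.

By Bayes' rule, the unnormalized weight for each hypothesis is prior × likelihood:
  pegmatite: 0.20 × 0.13 = 0.026
  porphyry copper: 0.38 × 0.14 = 0.0532
  skarn: 0.33 × 0.79 = 0.2607
  VMS deposit: 0.09 × 0.07 = 0.0063
The unnormalized weights sum to 0.3462.
P(pegmatite | evidence) = 0.026 / 0.3462 ≈ 0.075
P(porphyry copper | evidence) = 0.0532 / 0.3462 ≈ 0.154
P(skarn | evidence) = 0.2607 / 0.3462 ≈ 0.753
P(VMS deposit | evidence) = 0.0063 / 0.3462 ≈ 0.018

0.075, 0.154, 0.753, 0.018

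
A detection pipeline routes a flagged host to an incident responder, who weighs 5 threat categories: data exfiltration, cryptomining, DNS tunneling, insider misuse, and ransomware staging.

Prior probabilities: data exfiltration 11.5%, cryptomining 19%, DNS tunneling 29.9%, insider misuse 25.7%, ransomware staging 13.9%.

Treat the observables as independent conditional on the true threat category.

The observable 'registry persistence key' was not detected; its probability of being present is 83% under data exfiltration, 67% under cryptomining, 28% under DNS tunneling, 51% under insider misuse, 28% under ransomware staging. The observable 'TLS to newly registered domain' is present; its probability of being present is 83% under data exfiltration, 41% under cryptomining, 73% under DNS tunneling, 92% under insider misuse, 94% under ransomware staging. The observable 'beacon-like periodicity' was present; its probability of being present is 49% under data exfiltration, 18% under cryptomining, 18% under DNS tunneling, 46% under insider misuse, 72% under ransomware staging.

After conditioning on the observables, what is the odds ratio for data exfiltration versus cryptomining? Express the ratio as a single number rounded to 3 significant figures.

1.72

Posterior odds equal prior odds times the likelihood ratio; only the two competing hypotheses matter (using 1 − P(present | H) for each absent observable).
  data exfiltration: 0.115 × (1 − 0.83) × 0.83 × 0.49 = 0.007951
  cryptomining: 0.190 × (1 − 0.67) × 0.41 × 0.18 = 0.0046273
Posterior odds = 0.007951 / 0.0046273 ≈ 1.72.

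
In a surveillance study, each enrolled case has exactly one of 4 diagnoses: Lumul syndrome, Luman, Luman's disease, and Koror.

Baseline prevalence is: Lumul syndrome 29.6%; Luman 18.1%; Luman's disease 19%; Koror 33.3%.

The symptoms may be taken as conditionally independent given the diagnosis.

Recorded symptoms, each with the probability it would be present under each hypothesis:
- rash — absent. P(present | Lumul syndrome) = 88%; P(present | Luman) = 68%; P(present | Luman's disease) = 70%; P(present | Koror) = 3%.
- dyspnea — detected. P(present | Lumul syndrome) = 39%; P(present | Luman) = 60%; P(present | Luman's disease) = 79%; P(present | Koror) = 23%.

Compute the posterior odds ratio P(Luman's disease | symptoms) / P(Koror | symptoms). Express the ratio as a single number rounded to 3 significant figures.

0.606

The normalizing constant cancels in an odds ratio, so compute prior × likelihood for the two hypotheses only (using 1 − P(present | H) for each absent symptom):
  Luman's disease: 0.190 × (1 − 0.70) × 0.79 = 0.04503
  Koror: 0.333 × (1 − 0.03) × 0.23 = 0.074292
Posterior odds = 0.04503 / 0.074292 ≈ 0.606.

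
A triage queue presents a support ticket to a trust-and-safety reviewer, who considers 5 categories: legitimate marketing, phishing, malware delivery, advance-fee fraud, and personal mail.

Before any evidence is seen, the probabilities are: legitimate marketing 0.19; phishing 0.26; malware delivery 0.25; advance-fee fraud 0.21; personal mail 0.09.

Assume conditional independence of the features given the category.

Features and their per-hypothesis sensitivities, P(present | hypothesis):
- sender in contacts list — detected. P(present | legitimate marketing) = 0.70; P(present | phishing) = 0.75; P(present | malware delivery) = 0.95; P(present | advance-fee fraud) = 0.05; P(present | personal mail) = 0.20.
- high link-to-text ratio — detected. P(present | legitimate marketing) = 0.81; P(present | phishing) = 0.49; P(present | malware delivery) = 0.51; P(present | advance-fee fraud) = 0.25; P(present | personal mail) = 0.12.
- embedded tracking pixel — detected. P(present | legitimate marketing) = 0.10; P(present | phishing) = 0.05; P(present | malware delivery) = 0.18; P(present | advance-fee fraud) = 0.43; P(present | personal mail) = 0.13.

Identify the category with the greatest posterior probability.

By Bayes' rule with conditional independence, the unnormalized weight for each hypothesis is prior × ∏ likelihoods:
  legitimate marketing: 0.19 × 0.70 × 0.81 × 0.10 = 0.010773
  phishing: 0.26 × 0.75 × 0.49 × 0.05 = 0.0047775
  malware delivery: 0.25 × 0.95 × 0.51 × 0.18 = 0.021802
  advance-fee fraud: 0.21 × 0.05 × 0.25 × 0.43 = 0.0011287
  personal mail: 0.09 × 0.20 × 0.12 × 0.13 = 0.0002808
The unnormalized weights sum to 0.038763.
P(legitimate marketing | evidence) ≈ 0.010773 / 0.038763 ≈ 0.278
P(phishing | evidence) ≈ 0.0047775 / 0.038763 ≈ 0.123
P(malware delivery | evidence) ≈ 0.021802 / 0.038763 ≈ 0.562
P(advance-fee fraud | evidence) ≈ 0.0011287 / 0.038763 ≈ 0.029
P(personal mail | evidence) ≈ 0.0002808 / 0.038763 ≈ 0.007
The largest is 0.562, so malware delivery is most probable.

malware delivery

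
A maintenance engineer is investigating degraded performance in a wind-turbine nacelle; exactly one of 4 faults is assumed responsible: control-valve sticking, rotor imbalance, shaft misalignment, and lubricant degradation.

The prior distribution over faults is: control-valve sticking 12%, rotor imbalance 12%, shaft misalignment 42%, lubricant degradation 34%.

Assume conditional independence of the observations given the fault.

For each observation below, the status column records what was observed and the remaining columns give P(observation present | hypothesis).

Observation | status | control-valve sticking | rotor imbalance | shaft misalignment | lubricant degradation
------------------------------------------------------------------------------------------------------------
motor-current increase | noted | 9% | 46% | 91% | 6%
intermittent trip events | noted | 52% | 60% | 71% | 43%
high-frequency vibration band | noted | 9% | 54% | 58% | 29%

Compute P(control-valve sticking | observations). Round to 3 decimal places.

For each hypothesis, the unnormalized posterior weight is prior × product of the observation likelihoods:
  control-valve sticking: 0.12 × 0.09 × 0.52 × 0.09 = 0.00050544
  rotor imbalance: 0.12 × 0.46 × 0.60 × 0.54 = 0.017885
  shaft misalignment: 0.42 × 0.91 × 0.71 × 0.58 = 0.15739
  lubricant degradation: 0.34 × 0.06 × 0.43 × 0.29 = 0.0025439
Marginal likelihood of the evidence = 0.17832.
P(control-valve sticking | evidence) = 0.00050544 / 0.17832 ≈ 0.003.

0.003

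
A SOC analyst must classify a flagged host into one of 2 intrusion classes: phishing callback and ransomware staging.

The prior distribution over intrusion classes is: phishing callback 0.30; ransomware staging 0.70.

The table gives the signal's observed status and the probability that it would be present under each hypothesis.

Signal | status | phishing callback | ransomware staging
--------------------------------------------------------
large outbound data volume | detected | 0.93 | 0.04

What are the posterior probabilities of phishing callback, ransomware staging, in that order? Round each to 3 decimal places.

0.909, 0.091

Multiply each prior by the likelihood of the signal:
  phishing callback: 0.30 × 0.93 = 0.279
  ransomware staging: 0.70 × 0.04 = 0.028
Marginal likelihood of the evidence = 0.307.
P(phishing callback | evidence) = 0.279 / 0.307 ≈ 0.909
P(ransomware staging | evidence) = 0.028 / 0.307 ≈ 0.091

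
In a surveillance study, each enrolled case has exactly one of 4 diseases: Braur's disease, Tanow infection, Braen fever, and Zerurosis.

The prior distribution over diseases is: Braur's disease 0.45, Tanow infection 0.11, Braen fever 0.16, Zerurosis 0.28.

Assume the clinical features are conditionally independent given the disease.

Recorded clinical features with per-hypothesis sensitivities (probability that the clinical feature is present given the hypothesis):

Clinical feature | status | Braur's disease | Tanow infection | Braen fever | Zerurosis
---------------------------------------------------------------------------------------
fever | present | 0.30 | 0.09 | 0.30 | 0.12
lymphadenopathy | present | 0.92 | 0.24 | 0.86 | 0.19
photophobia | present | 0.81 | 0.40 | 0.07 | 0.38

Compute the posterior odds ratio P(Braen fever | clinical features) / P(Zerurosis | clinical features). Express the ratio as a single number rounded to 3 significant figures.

Unnormalized posterior weight (prior times the clinical feature likelihoods) for each of the two hypotheses:
  Braen fever: 0.16 × 0.30 × 0.86 × 0.07 = 0.0028896
  Zerurosis: 0.28 × 0.12 × 0.19 × 0.38 = 0.0024259
Posterior odds = 0.0028896 / 0.0024259 ≈ 1.19.

1.19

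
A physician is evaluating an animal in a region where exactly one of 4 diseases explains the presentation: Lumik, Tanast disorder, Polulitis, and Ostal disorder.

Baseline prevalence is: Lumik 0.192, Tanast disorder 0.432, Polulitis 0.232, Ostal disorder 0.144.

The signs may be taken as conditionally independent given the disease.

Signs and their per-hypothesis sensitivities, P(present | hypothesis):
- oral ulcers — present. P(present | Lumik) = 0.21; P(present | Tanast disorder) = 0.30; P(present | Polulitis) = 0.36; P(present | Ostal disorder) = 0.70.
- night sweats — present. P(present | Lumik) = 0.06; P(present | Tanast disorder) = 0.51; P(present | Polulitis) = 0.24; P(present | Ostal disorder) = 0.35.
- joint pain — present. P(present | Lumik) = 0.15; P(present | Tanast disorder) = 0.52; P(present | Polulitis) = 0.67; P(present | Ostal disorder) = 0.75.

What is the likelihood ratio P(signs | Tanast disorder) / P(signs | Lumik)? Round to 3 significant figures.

Joint likelihood of the sign pattern under each hypothesis:
  Tanast disorder: 0.30 × 0.51 × 0.52 = 0.07956
  Lumik: 0.21 × 0.06 × 0.15 = 0.00189
Bayes factor = 0.07956 / 0.00189 ≈ 42.1

42.1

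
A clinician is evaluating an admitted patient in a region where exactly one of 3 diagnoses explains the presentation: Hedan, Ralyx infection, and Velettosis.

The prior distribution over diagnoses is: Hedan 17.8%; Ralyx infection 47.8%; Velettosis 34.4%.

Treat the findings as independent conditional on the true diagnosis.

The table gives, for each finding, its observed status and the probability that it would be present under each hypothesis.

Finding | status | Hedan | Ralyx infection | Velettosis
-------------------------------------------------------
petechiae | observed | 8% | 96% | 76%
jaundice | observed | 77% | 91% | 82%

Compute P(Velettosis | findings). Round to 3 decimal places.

Multiply each prior by the joint likelihood of the evidence pattern:
  Hedan: 0.178 × 0.08 × 0.77 = 0.010965
  Ralyx infection: 0.478 × 0.96 × 0.91 = 0.41758
  Velettosis: 0.344 × 0.76 × 0.82 = 0.21438
Normalizing constant Z = 0.010965 + 0.41758 + 0.21438 = 0.64293.
P(Velettosis | evidence) = 0.21438 / 0.64293 ≈ 0.333.

0.333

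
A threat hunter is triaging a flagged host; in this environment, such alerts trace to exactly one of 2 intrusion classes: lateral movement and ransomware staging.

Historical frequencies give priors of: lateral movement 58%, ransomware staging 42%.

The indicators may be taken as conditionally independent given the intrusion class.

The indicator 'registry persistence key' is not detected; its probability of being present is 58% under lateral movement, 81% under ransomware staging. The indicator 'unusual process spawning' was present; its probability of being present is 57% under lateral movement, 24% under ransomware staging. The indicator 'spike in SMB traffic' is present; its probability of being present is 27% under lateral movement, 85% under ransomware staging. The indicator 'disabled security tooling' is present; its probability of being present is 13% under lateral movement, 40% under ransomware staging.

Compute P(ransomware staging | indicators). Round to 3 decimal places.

By Bayes' rule with conditional independence, the unnormalized weight for each hypothesis is prior × ∏ likelihoods (using 1 − P(present | H) for each absent indicator):
  lateral movement: 0.58 × (1 − 0.58) × 0.57 × 0.27 × 0.13 = 0.0048737
  ransomware staging: 0.42 × (1 − 0.81) × 0.24 × 0.85 × 0.40 = 0.0065117
Marginal likelihood of the evidence = 0.011385.
P(ransomware staging | evidence) = 0.0065117 / 0.011385 ≈ 0.572.

0.572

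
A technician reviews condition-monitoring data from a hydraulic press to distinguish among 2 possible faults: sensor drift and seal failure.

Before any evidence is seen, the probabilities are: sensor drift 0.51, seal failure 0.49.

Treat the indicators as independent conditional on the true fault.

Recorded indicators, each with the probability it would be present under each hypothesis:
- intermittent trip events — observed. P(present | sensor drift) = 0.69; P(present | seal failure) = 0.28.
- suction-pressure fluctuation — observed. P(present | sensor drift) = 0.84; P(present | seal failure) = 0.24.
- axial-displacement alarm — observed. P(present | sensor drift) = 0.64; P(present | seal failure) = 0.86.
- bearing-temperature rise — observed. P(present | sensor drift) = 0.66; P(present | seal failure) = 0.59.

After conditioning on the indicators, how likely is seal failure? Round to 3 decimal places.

0.118

For each hypothesis, the unnormalized posterior weight is prior × product of the indicator likelihoods:
  sensor drift: 0.51 × 0.69 × 0.84 × 0.64 × 0.66 = 0.12486
  seal failure: 0.49 × 0.28 × 0.24 × 0.86 × 0.59 = 0.016708
Marginal likelihood of the evidence = 0.14157.
P(seal failure | evidence) = 0.016708 / 0.14157 ≈ 0.118.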